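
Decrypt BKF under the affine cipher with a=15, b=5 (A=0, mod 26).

YJA

The inverse of 15 mod 26 is 7, since 15·7=105≡1. Apply D(y)=7·(y−5) mod 26:
B(1): 7·(1−5)=-28≡24 → Y
K(10): 7·(10−5)=35≡9 → J
F(5): 7·(5−5)=0 → A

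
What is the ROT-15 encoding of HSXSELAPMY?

WHMHTAPEBN

H(7): 7+15=22 → W
S(18): 18+15=33≡7 → H
X(23): 23+15=38≡12 → M
S(18): 18+15=33≡7 → H
E(4): 4+15=19 → T
L(11): 11+15=26≡0 → A
A(0): 0+15=15 → P
P(15): 15+15=30≡4 → E
M(12): 12+15=27≡1 → B
Y(24): 24+15=39≡13 → N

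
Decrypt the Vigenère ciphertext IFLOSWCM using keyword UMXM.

Repeat the key across the ciphertext: UMXMUMXM
I(8)−U(20): -12≡14 → O
F(5)−M(12): -7≡19 → T
L(11)−X(23): -12≡14 → O
O(14)−M(12): 2 → C
S(18)−U(20): -2≡24 → Y
W(22)−M(12): 10 → K
C(2)−X(23): -21≡5 → F
M(12)−M(12): 0 → A

OTOCYKFA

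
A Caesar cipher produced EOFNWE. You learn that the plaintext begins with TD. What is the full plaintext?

From the crib: E(4)−T(19)=-15≡11, so the shift is 11.
Subtract 11 from each ciphertext letter:
E(4): 4−11=-7≡19 → T
O(14): 14−11=3 → D
F(5): 5−11=-6≡20 → U
N(13): 13−11=2 → C
W(22): 22−11=11 → L
E(4): 4−11=-7≡19 → T

TDUCLT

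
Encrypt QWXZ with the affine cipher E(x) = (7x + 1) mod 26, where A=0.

JZGU

Q(16): 7·16+1=113≡9 → J
W(22): 7·22+1=155≡25 → Z
X(23): 7·23+1=162≡6 → G
Z(25): 7·25+1=176≡20 → U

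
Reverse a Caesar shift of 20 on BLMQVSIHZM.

HRSWBYONFS

B(1): 1−20=-19≡7 → H
L(11): 11−20=-9≡17 → R
M(12): 12−20=-8≡18 → S
Q(16): 16−20=-4≡22 → W
V(21): 21−20=1 → B
S(18): 18−20=-2≡24 → Y
I(8): 8−20=-12≡14 → O
H(7): 7−20=-13≡13 → N
Z(25): 25−20=5 → F
M(12): 12−20=-8≡18 → S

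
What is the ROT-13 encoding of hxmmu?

ukzzh

h(7): 7+13=20 → u
x(23): 23+13=36≡10 → k
m(12): 12+13=25 → z
m(12): 12+13=25 → z
u(20): 20+13=33≡7 → h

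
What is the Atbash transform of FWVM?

F(5) → U(20)
W(22) → D(3)
V(21) → E(4)
M(12) → N(13)

UDEN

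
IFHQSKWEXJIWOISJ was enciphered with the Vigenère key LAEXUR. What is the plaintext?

Repeat the key across the ciphertext: LAEXURLAEXURLAEX
I(8)−L(11): -3≡23 → X
F(5)−A(0): 5 → F
H(7)−E(4): 3 → D
Q(16)−X(23): -7≡19 → T
S(18)−U(20): -2≡24 → Y
K(10)−R(17): -7≡19 → T
W(22)−L(11): 11 → L
E(4)−A(0): 4 → E
X(23)−E(4): 19 → T
J(9)−X(23): -14≡12 → M
I(8)−U(20): -12≡14 → O
W(22)−R(17): 5 → F
O(14)−L(11): 3 → D
I(8)−A(0): 8 → I
S(18)−E(4): 14 → O
J(9)−X(23): -14≡12 → M

XFDTYTLETMOFDIOM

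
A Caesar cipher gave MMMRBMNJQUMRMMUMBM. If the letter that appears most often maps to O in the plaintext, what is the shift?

The most frequent ciphertext letter is M (appears 9 times).
M is position 12; O is position 14.
Shift = -2≡24.

24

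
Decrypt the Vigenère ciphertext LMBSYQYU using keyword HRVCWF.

Repeat the key across the ciphertext: HRVCWFHR
L(11)−H(7): 4 → E
M(12)−R(17): -5≡21 → V
B(1)−V(21): -20≡6 → G
S(18)−C(2): 16 → Q
Y(24)−W(22): 2 → C
Q(16)−F(5): 11 → L
Y(24)−H(7): 17 → R
U(20)−R(17): 3 → D

EVGQCLRD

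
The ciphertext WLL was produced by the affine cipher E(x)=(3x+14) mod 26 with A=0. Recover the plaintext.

UZZ

The inverse of 3 mod 26 is 9, since 3·9=27≡1. Apply D(y)=9·(y−14) mod 26:
W(22): 9·(22−14)=72≡20 → U
L(11): 9·(11−14)=-27≡25 → Z
L(11): 9·(11−14)=-27≡25 → Z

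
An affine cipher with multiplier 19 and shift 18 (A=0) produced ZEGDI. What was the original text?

The inverse of 19 mod 26 is 11, since 19·11=209≡1. Apply D(y)=11·(y−18) mod 26:
Z(25): 11·(25−18)=77≡25 → Z
E(4): 11·(4−18)=-154≡2 → C
G(6): 11·(6−18)=-132≡24 → Y
D(3): 11·(3−18)=-165≡17 → R
I(8): 11·(8−18)=-110≡20 → U

ZCYRU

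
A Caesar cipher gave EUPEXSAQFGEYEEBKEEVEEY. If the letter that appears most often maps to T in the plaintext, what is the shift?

The most frequent ciphertext letter is E (appears 9 times).
E is position 4; T is position 19.
Shift = -15≡11.

11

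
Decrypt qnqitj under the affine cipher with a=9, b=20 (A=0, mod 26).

The inverse of 9 mod 26 is 3, since 9·3=27≡1. Apply D(y)=3·(y−20) mod 26:
q(16): 3·(16−20)=-12≡14 → o
n(13): 3·(13−20)=-21≡5 → f
q(16): 3·(16−20)=-12≡14 → o
i(8): 3·(8−20)=-36≡16 → q
t(19): 3·(19−20)=-3≡23 → x
j(9): 3·(9−20)=-33≡19 → t

ofoqxt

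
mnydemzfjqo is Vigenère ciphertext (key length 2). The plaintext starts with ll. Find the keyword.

bc

Subtract each crib letter from the matching ciphertext letter (mod 26):
m(12)−l(11)=1 → b
n(13)−l(11)=2 → c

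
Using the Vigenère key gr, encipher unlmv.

Repeat the key across the message: grgrg
u(20)+g(6): 26≡0 → a
n(13)+r(17): 30≡4 → e
l(11)+g(6): 17 → r
m(12)+r(17): 29≡3 → d
v(21)+g(6): 27≡1 → b

aerdb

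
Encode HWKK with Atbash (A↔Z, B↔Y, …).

H(7) → S(18)
W(22) → D(3)
K(10) → P(15)
K(10) → P(15)

SDPP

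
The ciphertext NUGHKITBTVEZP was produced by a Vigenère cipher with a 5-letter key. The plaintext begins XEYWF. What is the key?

QQILF

Subtract each crib letter from the matching ciphertext letter (mod 26):
N(13)−X(23)=-10≡16 → Q
U(20)−E(4)=16 → Q
G(6)−Y(24)=-18≡8 → I
H(7)−W(22)=-15≡11 → L
K(10)−F(5)=5 → F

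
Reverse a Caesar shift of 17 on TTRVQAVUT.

CCAEZJEDC

T(19): 19−17=2 → C
T(19): 19−17=2 → C
R(17): 17−17=0 → A
V(21): 21−17=4 → E
Q(16): 16−17=-1≡25 → Z
A(0): 0−17=-17≡9 → J
V(21): 21−17=4 → E
U(20): 20−17=3 → D
T(19): 19−17=2 → C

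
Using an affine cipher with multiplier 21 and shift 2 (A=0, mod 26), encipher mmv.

m(12): 21·12+2=254≡20 → u
m(12): 21·12+2=254≡20 → u
v(21): 21·21+2=443≡1 → b

uub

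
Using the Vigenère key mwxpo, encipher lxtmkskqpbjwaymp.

Repeat the key across the message: mwxpomwxpomwxpom
l(11)+m(12): 23 → x
x(23)+w(22): 45≡19 → t
t(19)+x(23): 42≡16 → q
m(12)+p(15): 27≡1 → b
k(10)+o(14): 24 → y
s(18)+m(12): 30≡4 → e
k(10)+w(22): 32≡6 → g
q(16)+x(23): 39≡13 → n
p(15)+p(15): 30≡4 → e
b(1)+o(14): 15 → p
j(9)+m(12): 21 → v
w(22)+w(22): 44≡18 → s
a(0)+x(23): 23 → x
y(24)+p(15): 39≡13 → n
m(12)+o(14): 26≡0 → a
p(15)+m(12): 27≡1 → b

xtqbyegnepvsxnab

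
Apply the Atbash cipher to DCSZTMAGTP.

D(3) → W(22)
C(2) → X(23)
S(18) → H(7)
Z(25) → A(0)
T(19) → G(6)
M(12) → N(13)
A(0) → Z(25)
G(6) → T(19)
T(19) → G(6)
P(15) → K(10)

WXHAGNZTGK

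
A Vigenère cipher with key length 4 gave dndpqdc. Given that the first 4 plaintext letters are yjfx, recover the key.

feys

Subtract each crib letter from the matching ciphertext letter (mod 26):
d(3)−y(24)=-21≡5 → f
n(13)−j(9)=4 → e
d(3)−f(5)=-2≡24 → y
p(15)−x(23)=-8≡18 → s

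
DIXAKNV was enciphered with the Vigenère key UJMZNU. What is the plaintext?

Repeat the key across the ciphertext: UJMZNUU
D(3)−U(20): -17≡9 → J
I(8)−J(9): -1≡25 → Z
X(23)−M(12): 11 → L
A(0)−Z(25): -25≡1 → B
K(10)−N(13): -3≡23 → X
N(13)−U(20): -7≡19 → T
V(21)−U(20): 1 → B

JZLBXTB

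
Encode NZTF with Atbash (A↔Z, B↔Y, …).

N(13) → M(12)
Z(25) → A(0)
T(19) → G(6)
F(5) → U(20)

MAGU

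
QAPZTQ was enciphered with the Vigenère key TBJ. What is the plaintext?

XZGGSH

Repeat the key across the ciphertext: TBJTBJ
Q(16)−T(19): -3≡23 → X
A(0)−B(1): -1≡25 → Z
P(15)−J(9): 6 → G
Z(25)−T(19): 6 → G
T(19)−B(1): 18 → S
Q(16)−J(9): 7 → H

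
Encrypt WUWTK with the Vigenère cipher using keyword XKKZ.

Repeat the key across the message: XKKZX
W(22)+X(23): 45≡19 → T
U(20)+K(10): 30≡4 → E
W(22)+K(10): 32≡6 → G
T(19)+Z(25): 44≡18 → S
K(10)+X(23): 33≡7 → H

TEGSH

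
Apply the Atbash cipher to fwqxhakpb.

udjcszpky

f(5) → u(20)
w(22) → d(3)
q(16) → j(9)
x(23) → c(2)
h(7) → s(18)
a(0) → z(25)
k(10) → p(15)
p(15) → k(10)
b(1) → y(24)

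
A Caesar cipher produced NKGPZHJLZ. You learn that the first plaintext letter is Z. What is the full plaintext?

From the crib: N(13)−Z(25)=-12≡14, so the shift is 14.
Subtract 14 from each ciphertext letter:
N(13): 13−14=-1≡25 → Z
K(10): 10−14=-4≡22 → W
G(6): 6−14=-8≡18 → S
P(15): 15−14=1 → B
Z(25): 25−14=11 → L
H(7): 7−14=-7≡19 → T
J(9): 9−14=-5≡21 → V
L(11): 11−14=-3≡23 → X
Z(25): 25−14=11 → L

ZWSBLTVXL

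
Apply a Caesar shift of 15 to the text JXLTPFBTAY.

J(9): 9+15=24 → Y
X(23): 23+15=38≡12 → M
L(11): 11+15=26≡0 → A
T(19): 19+15=34≡8 → I
P(15): 15+15=30≡4 → E
F(5): 5+15=20 → U
B(1): 1+15=16 → Q
T(19): 19+15=34≡8 → I
A(0): 0+15=15 → P
Y(24): 24+15=39≡13 → N

YMAIEUQIPN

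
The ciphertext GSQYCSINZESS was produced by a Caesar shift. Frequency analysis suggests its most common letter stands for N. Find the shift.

The most frequent ciphertext letter is S (appears 4 times).
S is position 18; N is position 13.
Shift = 5.

5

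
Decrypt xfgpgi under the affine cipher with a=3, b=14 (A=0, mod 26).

The inverse of 3 mod 26 is 9, since 3·9=27≡1. Apply D(y)=9·(y−14) mod 26:
x(23): 9·(23−14)=81≡3 → d
f(5): 9·(5−14)=-81≡23 → x
g(6): 9·(6−14)=-72≡6 → g
p(15): 9·(15−14)=9 → j
g(6): 9·(6−14)=-72≡6 → g
i(8): 9·(8−14)=-54≡24 → y

dxgjgy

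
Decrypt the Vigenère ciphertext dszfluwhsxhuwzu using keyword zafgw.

Repeat the key across the ciphertext: zafgwzafgwzafgw
d(3)−z(25): -22≡4 → e
s(18)−a(0): 18 → s
z(25)−f(5): 20 → u
f(5)−g(6): -1≡25 → z
l(11)−w(22): -11≡15 → p
u(20)−z(25): -5≡21 → v
w(22)−a(0): 22 → w
h(7)−f(5): 2 → c
s(18)−g(6): 12 → m
x(23)−w(22): 1 → b
h(7)−z(25): -18≡8 → i
u(20)−a(0): 20 → u
w(22)−f(5): 17 → r
z(25)−g(6): 19 → t
u(20)−w(22): -2≡24 → y

esuzpvwcmbiurty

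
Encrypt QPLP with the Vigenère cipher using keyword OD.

ESZS

Repeat the key across the message: ODOD
Q(16)+O(14): 30≡4 → E
P(15)+D(3): 18 → S
L(11)+O(14): 25 → Z
P(15)+D(3): 18 → S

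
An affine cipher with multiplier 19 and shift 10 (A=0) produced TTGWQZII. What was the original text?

The inverse of 19 mod 26 is 11, since 19·11=209≡1. Apply D(y)=11·(y−10) mod 26:
T(19): 11·(19−10)=99≡21 → V
T(19): 11·(19−10)=99≡21 → V
G(6): 11·(6−10)=-44≡8 → I
W(22): 11·(22−10)=132≡2 → C
Q(16): 11·(16−10)=66≡14 → O
Z(25): 11·(25−10)=165≡9 → J
I(8): 11·(8−10)=-22≡4 → E
I(8): 11·(8−10)=-22≡4 → E

VVICOJEE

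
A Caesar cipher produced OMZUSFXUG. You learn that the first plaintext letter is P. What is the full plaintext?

PNAVTGYVH

From the crib: O(14)−P(15)=-1≡25, so the shift is 25.
Subtract 25 from each ciphertext letter:
O(14): 14−25=-11≡15 → P
M(12): 12−25=-13≡13 → N
Z(25): 25−25=0 → A
U(20): 20−25=-5≡21 → V
S(18): 18−25=-7≡19 → T
F(5): 5−25=-20≡6 → G
X(23): 23−25=-2≡24 → Y
U(20): 20−25=-5≡21 → V
G(6): 6−25=-19≡7 → H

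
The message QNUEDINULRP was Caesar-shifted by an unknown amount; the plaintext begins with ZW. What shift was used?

From the crib: Q(16)−Z(25)=-9≡17, so the shift is 17.

17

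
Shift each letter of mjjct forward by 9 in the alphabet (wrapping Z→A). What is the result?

vsslc

m(12): 12+9=21 → v
j(9): 9+9=18 → s
j(9): 9+9=18 → s
c(2): 2+9=11 → l
t(19): 19+9=28≡2 → c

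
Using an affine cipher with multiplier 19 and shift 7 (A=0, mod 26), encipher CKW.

TPJ

C(2): 19·2+7=45≡19 → T
K(10): 19·10+7=197≡15 → P
W(22): 19·22+7=425≡9 → J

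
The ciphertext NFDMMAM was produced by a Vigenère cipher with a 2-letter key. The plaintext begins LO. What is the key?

CR

Subtract each crib letter from the matching ciphertext letter (mod 26):
N(13)−L(11)=2 → C
F(5)−O(14)=-9≡17 → R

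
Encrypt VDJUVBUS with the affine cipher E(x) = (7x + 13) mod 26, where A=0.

EIYXEUXJ

V(21): 7·21+13=160≡4 → E
D(3): 7·3+13=34≡8 → I
J(9): 7·9+13=76≡24 → Y
U(20): 7·20+13=153≡23 → X
V(21): 7·21+13=160≡4 → E
B(1): 7·1+13=20 → U
U(20): 7·20+13=153≡23 → X
S(18): 7·18+13=139≡9 → J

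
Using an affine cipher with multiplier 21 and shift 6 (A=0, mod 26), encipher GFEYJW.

G(6): 21·6+6=132≡2 → C
F(5): 21·5+6=111≡7 → H
E(4): 21·4+6=90≡12 → M
Y(24): 21·24+6=510≡16 → Q
J(9): 21·9+6=195≡13 → N
W(22): 21·22+6=468≡0 → A

CHMQNA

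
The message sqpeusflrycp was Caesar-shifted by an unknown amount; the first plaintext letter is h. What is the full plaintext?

From the crib: s(18)−h(7)=11, so the shift is 11.
Subtract 11 from each ciphertext letter:
s(18): 18−11=7 → h
q(16): 16−11=5 → f
p(15): 15−11=4 → e
e(4): 4−11=-7≡19 → t
u(20): 20−11=9 → j
s(18): 18−11=7 → h
f(5): 5−11=-6≡20 → u
l(11): 11−11=0 → a
r(17): 17−11=6 → g
y(24): 24−11=13 → n
c(2): 2−11=-9≡17 → r
p(15): 15−11=4 → e

hfetjhuagnre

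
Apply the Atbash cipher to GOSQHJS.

G(6) → T(19)
O(14) → L(11)
S(18) → H(7)
Q(16) → J(9)
H(7) → S(18)
J(9) → Q(16)
S(18) → H(7)

TLHJSQH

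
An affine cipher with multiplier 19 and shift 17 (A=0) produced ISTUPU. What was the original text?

FLWHEH

The inverse of 19 mod 26 is 11, since 19·11=209≡1. Apply D(y)=11·(y−17) mod 26:
I(8): 11·(8−17)=-99≡5 → F
S(18): 11·(18−17)=11 → L
T(19): 11·(19−17)=22 → W
U(20): 11·(20−17)=33≡7 → H
P(15): 11·(15−17)=-22≡4 → E
U(20): 11·(20−17)=33≡7 → H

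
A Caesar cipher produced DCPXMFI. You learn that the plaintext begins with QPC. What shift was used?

From the crib: D(3)−Q(16)=-13≡13, so the shift is 13.

13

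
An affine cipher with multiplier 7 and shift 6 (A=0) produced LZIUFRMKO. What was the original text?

The inverse of 7 mod 26 is 15, since 7·15=105≡1. Apply D(y)=15·(y−6) mod 26:
L(11): 15·(11−6)=75≡23 → X
Z(25): 15·(25−6)=285≡25 → Z
I(8): 15·(8−6)=30≡4 → E
U(20): 15·(20−6)=210≡2 → C
F(5): 15·(5−6)=-15≡11 → L
R(17): 15·(17−6)=165≡9 → J
M(12): 15·(12−6)=90≡12 → M
K(10): 15·(10−6)=60≡8 → I
O(14): 15·(14−6)=120≡16 → Q

XZECLJMIQ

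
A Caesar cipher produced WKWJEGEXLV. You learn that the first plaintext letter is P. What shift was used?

7

From the crib: W(22)−P(15)=7, so the shift is 7.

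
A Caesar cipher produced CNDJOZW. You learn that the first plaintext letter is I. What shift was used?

20

From the crib: C(2)−I(8)=-6≡20, so the shift is 20.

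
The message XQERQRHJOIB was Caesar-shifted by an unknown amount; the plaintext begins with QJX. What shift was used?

From the crib: X(23)−Q(16)=7, so the shift is 7.

7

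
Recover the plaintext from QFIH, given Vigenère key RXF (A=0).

Repeat the key across the ciphertext: RXFR
Q(16)−R(17): -1≡25 → Z
F(5)−X(23): -18≡8 → I
I(8)−F(5): 3 → D
H(7)−R(17): -10≡16 → Q

ZIDQ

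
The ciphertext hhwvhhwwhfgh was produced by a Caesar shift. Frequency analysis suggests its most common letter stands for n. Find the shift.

The most frequent ciphertext letter is h (appears 6 times).
h is position 7; n is position 13.
Shift = -6≡20.

20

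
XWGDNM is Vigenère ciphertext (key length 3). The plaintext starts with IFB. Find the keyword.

PRF

Subtract each crib letter from the matching ciphertext letter (mod 26):
X(23)−I(8)=15 → P
W(22)−F(5)=17 → R
G(6)−B(1)=5 → F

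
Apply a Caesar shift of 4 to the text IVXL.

I(8): 8+4=12 → M
V(21): 21+4=25 → Z
X(23): 23+4=27≡1 → B
L(11): 11+4=15 → P

MZBP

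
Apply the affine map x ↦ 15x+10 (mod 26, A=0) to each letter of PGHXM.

P(15): 15·15+10=235≡1 → B
G(6): 15·6+10=100≡22 → W
H(7): 15·7+10=115≡11 → L
X(23): 15·23+10=355≡17 → R
M(12): 15·12+10=190≡8 → I

BWLRI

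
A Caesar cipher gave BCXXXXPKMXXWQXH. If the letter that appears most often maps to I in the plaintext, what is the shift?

15

The most frequent ciphertext letter is X (appears 7 times).
X is position 23; I is position 8.
Shift = 15.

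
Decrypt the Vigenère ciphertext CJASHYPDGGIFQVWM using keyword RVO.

LOMBMKYISPNRZAIV

Repeat the key across the ciphertext: RVORVORVORVORVOR
C(2)−R(17): -15≡11 → L
J(9)−V(21): -12≡14 → O
A(0)−O(14): -14≡12 → M
S(18)−R(17): 1 → B
H(7)−V(21): -14≡12 → M
Y(24)−O(14): 10 → K
P(15)−R(17): -2≡24 → Y
D(3)−V(21): -18≡8 → I
G(6)−O(14): -8≡18 → S
G(6)−R(17): -11≡15 → P
I(8)−V(21): -13≡13 → N
F(5)−O(14): -9≡17 → R
Q(16)−R(17): -1≡25 → Z
V(21)−V(21): 0 → A
W(22)−O(14): 8 → I
M(12)−R(17): -5≡21 → V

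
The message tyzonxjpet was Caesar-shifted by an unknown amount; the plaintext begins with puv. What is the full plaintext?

From the crib: t(19)−p(15)=4, so the shift is 4.
Subtract 4 from each ciphertext letter:
t(19): 19−4=15 → p
y(24): 24−4=20 → u
z(25): 25−4=21 → v
o(14): 14−4=10 → k
n(13): 13−4=9 → j
x(23): 23−4=19 → t
j(9): 9−4=5 → f
p(15): 15−4=11 → l
e(4): 4−4=0 → a
t(19): 19−4=15 → p

puvkjtflap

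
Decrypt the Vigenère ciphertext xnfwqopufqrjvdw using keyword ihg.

Repeat the key across the ciphertext: ihgihgihgihgihg
x(23)−i(8): 15 → p
n(13)−h(7): 6 → g
f(5)−g(6): -1≡25 → z
w(22)−i(8): 14 → o
q(16)−h(7): 9 → j
o(14)−g(6): 8 → i
p(15)−i(8): 7 → h
u(20)−h(7): 13 → n
f(5)−g(6): -1≡25 → z
q(16)−i(8): 8 → i
r(17)−h(7): 10 → k
j(9)−g(6): 3 → d
v(21)−i(8): 13 → n
d(3)−h(7): -4≡22 → w
w(22)−g(6): 16 → q

pgzojihnzikdnwq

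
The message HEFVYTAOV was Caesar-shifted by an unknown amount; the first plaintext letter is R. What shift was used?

16

From the crib: H(7)−R(17)=-10≡16, so the shift is 16.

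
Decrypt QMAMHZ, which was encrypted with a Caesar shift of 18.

YUIUPH

Q(16): 16−18=-2≡24 → Y
M(12): 12−18=-6≡20 → U
A(0): 0−18=-18≡8 → I
M(12): 12−18=-6≡20 → U
H(7): 7−18=-11≡15 → P
Z(25): 25−18=7 → H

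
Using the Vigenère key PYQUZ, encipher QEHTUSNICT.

Repeat the key across the message: PYQUZPYQUZ
Q(16)+P(15): 31≡5 → F
E(4)+Y(24): 28≡2 → C
H(7)+Q(16): 23 → X
T(19)+U(20): 39≡13 → N
U(20)+Z(25): 45≡19 → T
S(18)+P(15): 33≡7 → H
N(13)+Y(24): 37≡11 → L
I(8)+Q(16): 24 → Y
C(2)+U(20): 22 → W
T(19)+Z(25): 44≡18 → S

FCXNTHLYWS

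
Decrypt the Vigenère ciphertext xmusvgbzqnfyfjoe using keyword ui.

deakbyhrwflqlbuw

Repeat the key across the ciphertext: uiuiuiuiuiuiuiui
x(23)−u(20): 3 → d
m(12)−i(8): 4 → e
u(20)−u(20): 0 → a
s(18)−i(8): 10 → k
v(21)−u(20): 1 → b
g(6)−i(8): -2≡24 → y
b(1)−u(20): -19≡7 → h
z(25)−i(8): 17 → r
q(16)−u(20): -4≡22 → w
n(13)−i(8): 5 → f
f(5)−u(20): -15≡11 → l
y(24)−i(8): 16 → q
f(5)−u(20): -15≡11 → l
j(9)−i(8): 1 → b
o(14)−u(20): -6≡20 → u
e(4)−i(8): -4≡22 → w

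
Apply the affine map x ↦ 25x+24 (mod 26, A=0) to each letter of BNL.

XLN

B(1): 25·1+24=49≡23 → X
N(13): 25·13+24=349≡11 → L
L(11): 25·11+24=299≡13 → N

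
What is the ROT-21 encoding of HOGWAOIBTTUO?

CJBRVJDWOOPJ

H(7): 7+21=28≡2 → C
O(14): 14+21=35≡9 → J
G(6): 6+21=27≡1 → B
W(22): 22+21=43≡17 → R
A(0): 0+21=21 → V
O(14): 14+21=35≡9 → J
I(8): 8+21=29≡3 → D
B(1): 1+21=22 → W
T(19): 19+21=40≡14 → O
T(19): 19+21=40≡14 → O
U(20): 20+21=41≡15 → P
O(14): 14+21=35≡9 → J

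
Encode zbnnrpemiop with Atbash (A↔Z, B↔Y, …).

z(25) → a(0)
b(1) → y(24)
n(13) → m(12)
n(13) → m(12)
r(17) → i(8)
p(15) → k(10)
e(4) → v(21)
m(12) → n(13)
i(8) → r(17)
o(14) → l(11)
p(15) → k(10)

aymmikvnrlk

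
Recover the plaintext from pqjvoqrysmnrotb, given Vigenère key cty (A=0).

nxltvspfukutmad

Repeat the key across the ciphertext: ctyctyctyctycty
p(15)−c(2): 13 → n
q(16)−t(19): -3≡23 → x
j(9)−y(24): -15≡11 → l
v(21)−c(2): 19 → t
o(14)−t(19): -5≡21 → v
q(16)−y(24): -8≡18 → s
r(17)−c(2): 15 → p
y(24)−t(19): 5 → f
s(18)−y(24): -6≡20 → u
m(12)−c(2): 10 → k
n(13)−t(19): -6≡20 → u
r(17)−y(24): -7≡19 → t
o(14)−c(2): 12 → m
t(19)−t(19): 0 → a
b(1)−y(24): -23≡3 → d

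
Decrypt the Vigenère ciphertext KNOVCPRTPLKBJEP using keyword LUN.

Repeat the key across the ciphertext: LUNLUNLUNLUNLUN
K(10)−L(11): -1≡25 → Z
N(13)−U(20): -7≡19 → T
O(14)−N(13): 1 → B
V(21)−L(11): 10 → K
C(2)−U(20): -18≡8 → I
P(15)−N(13): 2 → C
R(17)−L(11): 6 → G
T(19)−U(20): -1≡25 → Z
P(15)−N(13): 2 → C
L(11)−L(11): 0 → A
K(10)−U(20): -10≡16 → Q
B(1)−N(13): -12≡14 → O
J(9)−L(11): -2≡24 → Y
E(4)−U(20): -16≡10 → K
P(15)−N(13): 2 → C

ZTBKICGZCAQOYKC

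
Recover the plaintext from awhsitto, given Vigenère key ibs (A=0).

Repeat the key across the ciphertext: ibsibsib
a(0)−i(8): -8≡18 → s
w(22)−b(1): 21 → v
h(7)−s(18): -11≡15 → p
s(18)−i(8): 10 → k
i(8)−b(1): 7 → h
t(19)−s(18): 1 → b
t(19)−i(8): 11 → l
o(14)−b(1): 13 → n

svpkhbln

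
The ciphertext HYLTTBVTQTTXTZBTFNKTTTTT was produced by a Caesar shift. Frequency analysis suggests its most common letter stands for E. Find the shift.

15

The most frequent ciphertext letter is T (appears 12 times).
T is position 19; E is position 4.
Shift = 15.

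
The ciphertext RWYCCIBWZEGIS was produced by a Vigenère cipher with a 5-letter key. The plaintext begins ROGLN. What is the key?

Subtract each crib letter from the matching ciphertext letter (mod 26):
R(17)−R(17)=0 → A
W(22)−O(14)=8 → I
Y(24)−G(6)=18 → S
C(2)−L(11)=-9≡17 → R
C(2)−N(13)=-11≡15 → P

AISRP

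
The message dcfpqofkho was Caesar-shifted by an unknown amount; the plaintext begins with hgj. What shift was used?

22

From the crib: d(3)−h(7)=-4≡22, so the shift is 22.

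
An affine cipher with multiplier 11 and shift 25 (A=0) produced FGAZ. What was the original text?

The inverse of 11 mod 26 is 19, since 11·19=209≡1. Apply D(y)=19·(y−25) mod 26:
F(5): 19·(5−25)=-380≡10 → K
G(6): 19·(6−25)=-361≡3 → D
A(0): 19·(0−25)=-475≡19 → T
Z(25): 19·(25−25)=0 → A

KDTA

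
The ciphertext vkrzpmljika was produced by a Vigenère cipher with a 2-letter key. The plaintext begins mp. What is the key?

Subtract each crib letter from the matching ciphertext letter (mod 26):
v(21)−m(12)=9 → j
k(10)−p(15)=-5≡21 → v

jv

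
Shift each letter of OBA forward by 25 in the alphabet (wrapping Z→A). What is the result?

NAZ

O(14): 14+25=39≡13 → N
B(1): 1+25=26≡0 → A
A(0): 0+25=25 → Z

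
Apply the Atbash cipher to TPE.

T(19) → G(6)
P(15) → K(10)
E(4) → V(21)

GKV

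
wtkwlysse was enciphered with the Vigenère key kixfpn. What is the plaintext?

Repeat the key across the ciphertext: kixfpnkix
w(22)−k(10): 12 → m
t(19)−i(8): 11 → l
k(10)−x(23): -13≡13 → n
w(22)−f(5): 17 → r
l(11)−p(15): -4≡22 → w
y(24)−n(13): 11 → l
s(18)−k(10): 8 → i
s(18)−i(8): 10 → k
e(4)−x(23): -19≡7 → h

mlnrwlikh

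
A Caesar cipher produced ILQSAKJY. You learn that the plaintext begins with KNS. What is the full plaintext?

From the crib: I(8)−K(10)=-2≡24, so the shift is 24.
Subtract 24 from each ciphertext letter:
I(8): 8−24=-16≡10 → K
L(11): 11−24=-13≡13 → N
Q(16): 16−24=-8≡18 → S
S(18): 18−24=-6≡20 → U
A(0): 0−24=-24≡2 → C
K(10): 10−24=-14≡12 → M
J(9): 9−24=-15≡11 → L
Y(24): 24−24=0 → A

KNSUCMLA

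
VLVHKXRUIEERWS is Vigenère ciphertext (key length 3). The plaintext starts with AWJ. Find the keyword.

Subtract each crib letter from the matching ciphertext letter (mod 26):
V(21)−A(0)=21 → V
L(11)−W(22)=-11≡15 → P
V(21)−J(9)=12 → M

VPM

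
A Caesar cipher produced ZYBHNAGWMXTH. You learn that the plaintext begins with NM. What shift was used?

From the crib: Z(25)−N(13)=12, so the shift is 12.

12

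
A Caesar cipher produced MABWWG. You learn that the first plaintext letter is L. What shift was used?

From the crib: M(12)−L(11)=1, so the shift is 1.

1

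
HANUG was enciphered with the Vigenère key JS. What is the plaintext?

YIECX

Repeat the key across the ciphertext: JSJSJ
H(7)−J(9): -2≡24 → Y
A(0)−S(18): -18≡8 → I
N(13)−J(9): 4 → E
U(20)−S(18): 2 → C
G(6)−J(9): -3≡23 → X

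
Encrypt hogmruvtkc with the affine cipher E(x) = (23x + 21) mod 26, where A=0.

h(7): 23·7+21=182≡0 → a
o(14): 23·14+21=343≡5 → f
g(6): 23·6+21=159≡3 → d
m(12): 23·12+21=297≡11 → l
r(17): 23·17+21=412≡22 → w
u(20): 23·20+21=481≡13 → n
v(21): 23·21+21=504≡10 → k
t(19): 23·19+21=458≡16 → q
k(10): 23·10+21=251≡17 → r
c(2): 23·2+21=67≡15 → p

afdlwnkqrp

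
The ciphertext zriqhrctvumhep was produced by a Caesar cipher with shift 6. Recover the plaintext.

z(25): 25−6=19 → t
r(17): 17−6=11 → l
i(8): 8−6=2 → c
q(16): 16−6=10 → k
h(7): 7−6=1 → b
r(17): 17−6=11 → l
c(2): 2−6=-4≡22 → w
t(19): 19−6=13 → n
v(21): 21−6=15 → p
u(20): 20−6=14 → o
m(12): 12−6=6 → g
h(7): 7−6=1 → b
e(4): 4−6=-2≡24 → y
p(15): 15−6=9 → j

tlckblwnpogbyj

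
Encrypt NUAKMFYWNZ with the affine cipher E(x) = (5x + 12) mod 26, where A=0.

N(13): 5·13+12=77≡25 → Z
U(20): 5·20+12=112≡8 → I
A(0): 5·0+12=12 → M
K(10): 5·10+12=62≡10 → K
M(12): 5·12+12=72≡20 → U
F(5): 5·5+12=37≡11 → L
Y(24): 5·24+12=132≡2 → C
W(22): 5·22+12=122≡18 → S
N(13): 5·13+12=77≡25 → Z
Z(25): 5·25+12=137≡7 → H

ZIMKULCSZH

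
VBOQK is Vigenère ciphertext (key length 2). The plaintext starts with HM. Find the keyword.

OP

Subtract each crib letter from the matching ciphertext letter (mod 26):
V(21)−H(7)=14 → O
B(1)−M(12)=-11≡15 → P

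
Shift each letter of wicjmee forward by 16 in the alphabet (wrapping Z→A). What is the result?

myszcuu

w(22): 22+16=38≡12 → m
i(8): 8+16=24 → y
c(2): 2+16=18 → s
j(9): 9+16=25 → z
m(12): 12+16=28≡2 → c
e(4): 4+16=20 → u
e(4): 4+16=20 → u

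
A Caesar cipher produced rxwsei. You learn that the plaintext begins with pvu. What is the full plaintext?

pvuqcg

From the crib: r(17)−p(15)=2, so the shift is 2.
Subtract 2 from each ciphertext letter:
r(17): 17−2=15 → p
x(23): 23−2=21 → v
w(22): 22−2=20 → u
s(18): 18−2=16 → q
e(4): 4−2=2 → c
i(8): 8−2=6 → g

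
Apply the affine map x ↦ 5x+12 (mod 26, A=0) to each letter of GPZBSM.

QJHRYU

G(6): 5·6+12=42≡16 → Q
P(15): 5·15+12=87≡9 → J
Z(25): 5·25+12=137≡7 → H
B(1): 5·1+12=17 → R
S(18): 5·18+12=102≡24 → Y
M(12): 5·12+12=72≡20 → U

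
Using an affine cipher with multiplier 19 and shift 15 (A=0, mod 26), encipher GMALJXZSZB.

G(6): 19·6+15=129≡25 → Z
M(12): 19·12+15=243≡9 → J
A(0): 19·0+15=15 → P
L(11): 19·11+15=224≡16 → Q
J(9): 19·9+15=186≡4 → E
X(23): 19·23+15=452≡10 → K
Z(25): 19·25+15=490≡22 → W
S(18): 19·18+15=357≡19 → T
Z(25): 19·25+15=490≡22 → W
B(1): 19·1+15=34≡8 → I

ZJPQEKWTWI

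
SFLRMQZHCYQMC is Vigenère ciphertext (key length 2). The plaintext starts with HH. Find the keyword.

LY

Subtract each crib letter from the matching ciphertext letter (mod 26):
S(18)−H(7)=11 → L
F(5)−H(7)=-2≡24 → Y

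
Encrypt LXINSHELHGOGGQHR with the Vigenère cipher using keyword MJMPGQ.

XGUCYXQUTVUWSZTG

Repeat the key across the message: MJMPGQMJMPGQMJMP
L(11)+M(12): 23 → X
X(23)+J(9): 32≡6 → G
I(8)+M(12): 20 → U
N(13)+P(15): 28≡2 → C
S(18)+G(6): 24 → Y
H(7)+Q(16): 23 → X
E(4)+M(12): 16 → Q
L(11)+J(9): 20 → U
H(7)+M(12): 19 → T
G(6)+P(15): 21 → V
O(14)+G(6): 20 → U
G(6)+Q(16): 22 → W
G(6)+M(12): 18 → S
Q(16)+J(9): 25 → Z
H(7)+M(12): 19 → T
R(17)+P(15): 32≡6 → G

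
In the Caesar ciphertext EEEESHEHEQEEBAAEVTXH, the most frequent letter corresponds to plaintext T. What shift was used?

The most frequent ciphertext letter is E (appears 9 times).
E is position 4; T is position 19.
Shift = -15≡11.

11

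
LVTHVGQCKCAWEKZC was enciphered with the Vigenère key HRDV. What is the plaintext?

Repeat the key across the ciphertext: HRDVHRDVHRDVHRDV
L(11)−H(7): 4 → E
V(21)−R(17): 4 → E
T(19)−D(3): 16 → Q
H(7)−V(21): -14≡12 → M
V(21)−H(7): 14 → O
G(6)−R(17): -11≡15 → P
Q(16)−D(3): 13 → N
C(2)−V(21): -19≡7 → H
K(10)−H(7): 3 → D
C(2)−R(17): -15≡11 → L
A(0)−D(3): -3≡23 → X
W(22)−V(21): 1 → B
E(4)−H(7): -3≡23 → X
K(10)−R(17): -7≡19 → T
Z(25)−D(3): 22 → W
C(2)−V(21): -19≡7 → H

EEQMOPNHDLXBXTWH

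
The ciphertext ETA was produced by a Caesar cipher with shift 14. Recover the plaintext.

E(4): 4−14=-10≡16 → Q
T(19): 19−14=5 → F
A(0): 0−14=-14≡12 → M

QFM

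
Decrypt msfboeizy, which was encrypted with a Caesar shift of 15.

m(12): 12−15=-3≡23 → x
s(18): 18−15=3 → d
f(5): 5−15=-10≡16 → q
b(1): 1−15=-14≡12 → m
o(14): 14−15=-1≡25 → z
e(4): 4−15=-11≡15 → p
i(8): 8−15=-7≡19 → t
z(25): 25−15=10 → k
y(24): 24−15=9 → j

xdqmzptkj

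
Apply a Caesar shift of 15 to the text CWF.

C(2): 2+15=17 → R
W(22): 22+15=37≡11 → L
F(5): 5+15=20 → U

RLU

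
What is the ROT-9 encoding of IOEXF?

I(8): 8+9=17 → R
O(14): 14+9=23 → X
E(4): 4+9=13 → N
X(23): 23+9=32≡6 → G
F(5): 5+9=14 → O

RXNGO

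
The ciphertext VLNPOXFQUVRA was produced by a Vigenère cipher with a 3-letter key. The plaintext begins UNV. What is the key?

BYS

Subtract each crib letter from the matching ciphertext letter (mod 26):
V(21)−U(20)=1 → B
L(11)−N(13)=-2≡24 → Y
N(13)−V(21)=-8≡18 → S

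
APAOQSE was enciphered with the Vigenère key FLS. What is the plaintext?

VEIJFAZ

Repeat the key across the ciphertext: FLSFLSF
A(0)−F(5): -5≡21 → V
P(15)−L(11): 4 → E
A(0)−S(18): -18≡8 → I
O(14)−F(5): 9 → J
Q(16)−L(11): 5 → F
S(18)−S(18): 0 → A
E(4)−F(5): -1≡25 → Z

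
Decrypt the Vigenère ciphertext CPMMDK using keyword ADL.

CMBMAZ

Repeat the key across the ciphertext: ADLADL
C(2)−A(0): 2 → C
P(15)−D(3): 12 → M
M(12)−L(11): 1 → B
M(12)−A(0): 12 → M
D(3)−D(3): 0 → A
K(10)−L(11): -1≡25 → Z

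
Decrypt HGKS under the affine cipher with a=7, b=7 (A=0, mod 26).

ALTJ

The inverse of 7 mod 26 is 15, since 7·15=105≡1. Apply D(y)=15·(y−7) mod 26:
H(7): 15·(7−7)=0 → A
G(6): 15·(6−7)=-15≡11 → L
K(10): 15·(10−7)=45≡19 → T
S(18): 15·(18−7)=165≡9 → J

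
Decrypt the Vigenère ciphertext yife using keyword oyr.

kkoq

Repeat the key across the ciphertext: oyro
y(24)−o(14): 10 → k
i(8)−y(24): -16≡10 → k
f(5)−r(17): -12≡14 → o
e(4)−o(14): -10≡16 → q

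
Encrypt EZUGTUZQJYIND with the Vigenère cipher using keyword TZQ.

XYKZSKSPZRHDW

Repeat the key across the message: TZQTZQTZQTZQT
E(4)+T(19): 23 → X
Z(25)+Z(25): 50≡24 → Y
U(20)+Q(16): 36≡10 → K
G(6)+T(19): 25 → Z
T(19)+Z(25): 44≡18 → S
U(20)+Q(16): 36≡10 → K
Z(25)+T(19): 44≡18 → S
Q(16)+Z(25): 41≡15 → P
J(9)+Q(16): 25 → Z
Y(24)+T(19): 43≡17 → R
I(8)+Z(25): 33≡7 → H
N(13)+Q(16): 29≡3 → D
D(3)+T(19): 22 → W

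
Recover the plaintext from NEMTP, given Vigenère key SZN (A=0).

VFZBQ

Repeat the key across the ciphertext: SZNSZ
N(13)−S(18): -5≡21 → V
E(4)−Z(25): -21≡5 → F
M(12)−N(13): -1≡25 → Z
T(19)−S(18): 1 → B
P(15)−Z(25): -10≡16 → Q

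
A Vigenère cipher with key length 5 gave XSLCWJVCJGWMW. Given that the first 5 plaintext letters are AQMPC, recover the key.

Subtract each crib letter from the matching ciphertext letter (mod 26):
X(23)−A(0)=23 → X
S(18)−Q(16)=2 → C
L(11)−M(12)=-1≡25 → Z
C(2)−P(15)=-13≡13 → N
W(22)−C(2)=20 → U

XCZNU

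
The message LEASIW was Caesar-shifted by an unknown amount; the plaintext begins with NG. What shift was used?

24

From the crib: L(11)−N(13)=-2≡24, so the shift is 24.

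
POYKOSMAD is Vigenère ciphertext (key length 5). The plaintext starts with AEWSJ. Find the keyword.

Subtract each crib letter from the matching ciphertext letter (mod 26):
P(15)−A(0)=15 → P
O(14)−E(4)=10 → K
Y(24)−W(22)=2 → C
K(10)−S(18)=-8≡18 → S
O(14)−J(9)=5 → F

PKCSF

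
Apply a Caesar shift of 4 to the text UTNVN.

YXRZR

U(20): 20+4=24 → Y
T(19): 19+4=23 → X
N(13): 13+4=17 → R
V(21): 21+4=25 → Z
N(13): 13+4=17 → R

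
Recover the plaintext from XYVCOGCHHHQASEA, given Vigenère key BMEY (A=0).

WMRENUYJGVMCRSW

Repeat the key across the ciphertext: BMEYBMEYBMEYBME
X(23)−B(1): 22 → W
Y(24)−M(12): 12 → M
V(21)−E(4): 17 → R
C(2)−Y(24): -22≡4 → E
O(14)−B(1): 13 → N
G(6)−M(12): -6≡20 → U
C(2)−E(4): -2≡24 → Y
H(7)−Y(24): -17≡9 → J
H(7)−B(1): 6 → G
H(7)−M(12): -5≡21 → V
Q(16)−E(4): 12 → M
A(0)−Y(24): -24≡2 → C
S(18)−B(1): 17 → R
E(4)−M(12): -8≡18 → S
A(0)−E(4): -4≡22 → W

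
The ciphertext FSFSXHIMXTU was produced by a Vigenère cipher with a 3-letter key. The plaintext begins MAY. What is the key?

TSH

Subtract each crib letter from the matching ciphertext letter (mod 26):
F(5)−M(12)=-7≡19 → T
S(18)−A(0)=18 → S
F(5)−Y(24)=-19≡7 → H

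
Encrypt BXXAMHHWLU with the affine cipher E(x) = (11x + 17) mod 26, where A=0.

B(1): 11·1+17=28≡2 → C
X(23): 11·23+17=270≡10 → K
X(23): 11·23+17=270≡10 → K
A(0): 11·0+17=17 → R
M(12): 11·12+17=149≡19 → T
H(7): 11·7+17=94≡16 → Q
H(7): 11·7+17=94≡16 → Q
W(22): 11·22+17=259≡25 → Z
L(11): 11·11+17=138≡8 → I
U(20): 11·20+17=237≡3 → D

CKKRTQQZID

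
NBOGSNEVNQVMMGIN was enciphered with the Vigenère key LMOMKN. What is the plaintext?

CPAUIATJZELZBUUB

Repeat the key across the ciphertext: LMOMKNLMOMKNLMOM
N(13)−L(11): 2 → C
B(1)−M(12): -11≡15 → P
O(14)−O(14): 0 → A
G(6)−M(12): -6≡20 → U
S(18)−K(10): 8 → I
N(13)−N(13): 0 → A
E(4)−L(11): -7≡19 → T
V(21)−M(12): 9 → J
N(13)−O(14): -1≡25 → Z
Q(16)−M(12): 4 → E
V(21)−K(10): 11 → L
M(12)−N(13): -1≡25 → Z
M(12)−L(11): 1 → B
G(6)−M(12): -6≡20 → U
I(8)−O(14): -6≡20 → U
N(13)−M(12): 1 → B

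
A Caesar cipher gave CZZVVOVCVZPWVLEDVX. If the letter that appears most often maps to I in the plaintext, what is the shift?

The most frequent ciphertext letter is V (appears 6 times).
V is position 21; I is position 8.
Shift = 13.

13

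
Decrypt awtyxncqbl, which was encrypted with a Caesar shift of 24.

cyvazpesdn

a(0): 0−24=-24≡2 → c
w(22): 22−24=-2≡24 → y
t(19): 19−24=-5≡21 → v
y(24): 24−24=0 → a
x(23): 23−24=-1≡25 → z
n(13): 13−24=-11≡15 → p
c(2): 2−24=-22≡4 → e
q(16): 16−24=-8≡18 → s
b(1): 1−24=-23≡3 → d
l(11): 11−24=-13≡13 → n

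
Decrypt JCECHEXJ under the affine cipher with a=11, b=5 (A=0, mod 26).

The inverse of 11 mod 26 is 19, since 11·19=209≡1. Apply D(y)=19·(y−5) mod 26:
J(9): 19·(9−5)=76≡24 → Y
C(2): 19·(2−5)=-57≡21 → V
E(4): 19·(4−5)=-19≡7 → H
C(2): 19·(2−5)=-57≡21 → V
H(7): 19·(7−5)=38≡12 → M
E(4): 19·(4−5)=-19≡7 → H
X(23): 19·(23−5)=342≡4 → E
J(9): 19·(9−5)=76≡24 → Y

YVHVMHEY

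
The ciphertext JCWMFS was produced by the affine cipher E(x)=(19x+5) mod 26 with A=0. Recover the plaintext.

STFZAN

The inverse of 19 mod 26 is 11, since 19·11=209≡1. Apply D(y)=11·(y−5) mod 26:
J(9): 11·(9−5)=44≡18 → S
C(2): 11·(2−5)=-33≡19 → T
W(22): 11·(22−5)=187≡5 → F
M(12): 11·(12−5)=77≡25 → Z
F(5): 11·(5−5)=0 → A
S(18): 11·(18−5)=143≡13 → N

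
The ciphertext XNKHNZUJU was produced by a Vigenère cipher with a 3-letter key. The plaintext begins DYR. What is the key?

UPT

Subtract each crib letter from the matching ciphertext letter (mod 26):
X(23)−D(3)=20 → U
N(13)−Y(24)=-11≡15 → P
K(10)−R(17)=-7≡19 → T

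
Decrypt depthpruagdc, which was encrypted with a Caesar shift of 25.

d(3): 3−25=-22≡4 → e
e(4): 4−25=-21≡5 → f
p(15): 15−25=-10≡16 → q
t(19): 19−25=-6≡20 → u
h(7): 7−25=-18≡8 → i
p(15): 15−25=-10≡16 → q
r(17): 17−25=-8≡18 → s
u(20): 20−25=-5≡21 → v
a(0): 0−25=-25≡1 → b
g(6): 6−25=-19≡7 → h
d(3): 3−25=-22≡4 → e
c(2): 2−25=-23≡3 → d

efquiqsvbhed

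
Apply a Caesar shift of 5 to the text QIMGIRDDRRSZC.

Q(16): 16+5=21 → V
I(8): 8+5=13 → N
M(12): 12+5=17 → R
G(6): 6+5=11 → L
I(8): 8+5=13 → N
R(17): 17+5=22 → W
D(3): 3+5=8 → I
D(3): 3+5=8 → I
R(17): 17+5=22 → W
R(17): 17+5=22 → W
S(18): 18+5=23 → X
Z(25): 25+5=30≡4 → E
C(2): 2+5=7 → H

VNRLNWIIWWXEH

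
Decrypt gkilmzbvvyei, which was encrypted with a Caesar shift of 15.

g(6): 6−15=-9≡17 → r
k(10): 10−15=-5≡21 → v
i(8): 8−15=-7≡19 → t
l(11): 11−15=-4≡22 → w
m(12): 12−15=-3≡23 → x
z(25): 25−15=10 → k
b(1): 1−15=-14≡12 → m
v(21): 21−15=6 → g
v(21): 21−15=6 → g
y(24): 24−15=9 → j
e(4): 4−15=-11≡15 → p
i(8): 8−15=-7≡19 → t

rvtwxkmggjpt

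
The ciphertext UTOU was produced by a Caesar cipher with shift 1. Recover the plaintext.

TSNT

U(20): 20−1=19 → T
T(19): 19−1=18 → S
O(14): 14−1=13 → N
U(20): 20−1=19 → T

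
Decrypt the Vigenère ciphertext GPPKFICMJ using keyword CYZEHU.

Repeat the key across the ciphertext: CYZEHUCYZ
G(6)−C(2): 4 → E
P(15)−Y(24): -9≡17 → R
P(15)−Z(25): -10≡16 → Q
K(10)−E(4): 6 → G
F(5)−H(7): -2≡24 → Y
I(8)−U(20): -12≡14 → O
C(2)−C(2): 0 → A
M(12)−Y(24): -12≡14 → O
J(9)−Z(25): -16≡10 → K

ERQGYOAOK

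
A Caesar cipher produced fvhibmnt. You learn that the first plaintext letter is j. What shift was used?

22

From the crib: f(5)−j(9)=-4≡22, so the shift is 22.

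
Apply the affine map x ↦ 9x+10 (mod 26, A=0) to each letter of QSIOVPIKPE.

YQEGRPEWPU

Q(16): 9·16+10=154≡24 → Y
S(18): 9·18+10=172≡16 → Q
I(8): 9·8+10=82≡4 → E
O(14): 9·14+10=136≡6 → G
V(21): 9·21+10=199≡17 → R
P(15): 9·15+10=145≡15 → P
I(8): 9·8+10=82≡4 → E
K(10): 9·10+10=100≡22 → W
P(15): 9·15+10=145≡15 → P
E(4): 9·4+10=46≡20 → U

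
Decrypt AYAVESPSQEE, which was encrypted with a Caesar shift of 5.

A(0): 0−5=-5≡21 → V
Y(24): 24−5=19 → T
A(0): 0−5=-5≡21 → V
V(21): 21−5=16 → Q
E(4): 4−5=-1≡25 → Z
S(18): 18−5=13 → N
P(15): 15−5=10 → K
S(18): 18−5=13 → N
Q(16): 16−5=11 → L
E(4): 4−5=-1≡25 → Z
E(4): 4−5=-1≡25 → Z

VTVQZNKNLZZ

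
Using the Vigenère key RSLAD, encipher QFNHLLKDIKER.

HXYHOCCOINVJ

Repeat the key across the message: RSLADRSLADRS
Q(16)+R(17): 33≡7 → H
F(5)+S(18): 23 → X
N(13)+L(11): 24 → Y
H(7)+A(0): 7 → H
L(11)+D(3): 14 → O
L(11)+R(17): 28≡2 → C
K(10)+S(18): 28≡2 → C
D(3)+L(11): 14 → O
I(8)+A(0): 8 → I
K(10)+D(3): 13 → N
E(4)+R(17): 21 → V
R(17)+S(18): 35≡9 → J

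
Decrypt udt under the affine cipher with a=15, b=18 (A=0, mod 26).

ozh

The inverse of 15 mod 26 is 7, since 15·7=105≡1. Apply D(y)=7·(y−18) mod 26:
u(20): 7·(20−18)=14 → o
d(3): 7·(3−18)=-105≡25 → z
t(19): 7·(19−18)=7 → h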